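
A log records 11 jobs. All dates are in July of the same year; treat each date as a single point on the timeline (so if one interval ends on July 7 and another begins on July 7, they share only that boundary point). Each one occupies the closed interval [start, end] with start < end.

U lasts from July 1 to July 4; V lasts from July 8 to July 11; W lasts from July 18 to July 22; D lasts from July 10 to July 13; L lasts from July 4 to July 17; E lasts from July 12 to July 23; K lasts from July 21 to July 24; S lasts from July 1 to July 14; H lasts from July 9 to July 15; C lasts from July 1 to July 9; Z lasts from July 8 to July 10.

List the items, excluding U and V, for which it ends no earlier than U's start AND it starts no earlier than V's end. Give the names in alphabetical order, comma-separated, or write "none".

Conditions: its end is no earlier than U's start (X.end >= July 1) AND its start is no earlier than V's end (X.start >= July 11).
C: end July 9 >= July 1? ✓; start July 1 >= July 11? ✗ → no.
D: end July 13 >= July 1? ✓; start July 10 >= July 11? ✗ → no.
E: end July 23 >= July 1? ✓; start July 12 >= July 11? ✓ → yes.
H: end July 15 >= July 1? ✓; start July 9 >= July 11? ✗ → no.
K: end July 24 >= July 1? ✓; start July 21 >= July 11? ✓ → yes.
L: end July 17 >= July 1? ✓; start July 4 >= July 11? ✗ → no.
S: end July 14 >= July 1? ✓; start July 1 >= July 11? ✗ → no.
W: end July 22 >= July 1? ✓; start July 18 >= July 11? ✓ → yes.
Z: end July 10 >= July 1? ✓; start July 8 >= July 11? ✗ → no.
Result: E, K, W.

E, K, W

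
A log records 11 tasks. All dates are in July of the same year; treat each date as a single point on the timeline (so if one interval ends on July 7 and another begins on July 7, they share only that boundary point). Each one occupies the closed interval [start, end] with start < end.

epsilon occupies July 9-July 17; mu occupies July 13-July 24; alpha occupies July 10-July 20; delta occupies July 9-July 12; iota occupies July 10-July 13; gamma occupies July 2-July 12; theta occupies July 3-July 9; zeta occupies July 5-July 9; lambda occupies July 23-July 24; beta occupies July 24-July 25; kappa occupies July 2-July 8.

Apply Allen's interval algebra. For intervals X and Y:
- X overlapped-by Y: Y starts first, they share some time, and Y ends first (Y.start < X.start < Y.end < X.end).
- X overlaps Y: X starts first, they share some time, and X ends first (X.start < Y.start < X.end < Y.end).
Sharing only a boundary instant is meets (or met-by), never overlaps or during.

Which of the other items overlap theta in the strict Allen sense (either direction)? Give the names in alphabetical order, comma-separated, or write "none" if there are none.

kappa

Target theta = [July 3, July 9].
alpha [July 10, July 20] → after → no.
beta [July 24, July 25] → after → no.
delta [July 9, July 12] → met-by → no.
epsilon [July 9, July 17] → met-by → no.
gamma [July 2, July 12] → contains → no.
iota [July 10, July 13] → after → no.
kappa [July 2, July 8] → overlaps → yes.
lambda [July 23, July 24] → after → no.
mu [July 13, July 24] → after → no.
zeta [July 5, July 9] → finishes → no.
Result: kappa.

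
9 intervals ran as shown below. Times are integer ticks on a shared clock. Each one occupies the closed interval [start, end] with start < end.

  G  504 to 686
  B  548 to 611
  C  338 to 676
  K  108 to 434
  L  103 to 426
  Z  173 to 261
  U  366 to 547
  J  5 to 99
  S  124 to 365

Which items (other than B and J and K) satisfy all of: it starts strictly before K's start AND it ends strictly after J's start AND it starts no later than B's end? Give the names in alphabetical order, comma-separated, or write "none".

L

Conditions: its start is strictly before K's start (X.start < 108) AND its end is strictly after J's start (X.end > 5) AND its start is no later than B's end (X.start <= 611).
C: start 338 < 108? ✗; end 676 > 5? ✓; start 338 <= 611? ✓ → no.
G: start 504 < 108? ✗; end 686 > 5? ✓; start 504 <= 611? ✓ → no.
L: start 103 < 108? ✓; end 426 > 5? ✓; start 103 <= 611? ✓ → yes.
S: start 124 < 108? ✗; end 365 > 5? ✓; start 124 <= 611? ✓ → no.
U: start 366 < 108? ✗; end 547 > 5? ✓; start 366 <= 611? ✓ → no.
Z: start 173 < 108? ✗; end 261 > 5? ✓; start 173 <= 611? ✓ → no.
Result: L.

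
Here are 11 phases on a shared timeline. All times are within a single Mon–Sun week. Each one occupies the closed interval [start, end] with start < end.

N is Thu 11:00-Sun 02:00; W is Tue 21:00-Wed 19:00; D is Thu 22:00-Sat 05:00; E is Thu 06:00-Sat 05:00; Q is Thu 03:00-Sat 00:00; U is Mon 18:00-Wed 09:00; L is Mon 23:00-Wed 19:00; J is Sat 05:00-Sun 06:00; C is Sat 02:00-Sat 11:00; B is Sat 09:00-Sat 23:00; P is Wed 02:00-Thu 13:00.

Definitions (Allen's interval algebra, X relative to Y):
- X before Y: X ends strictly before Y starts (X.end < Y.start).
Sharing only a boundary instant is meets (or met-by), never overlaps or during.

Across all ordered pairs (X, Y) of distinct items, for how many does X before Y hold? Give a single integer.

Checking all 110 ordered pairs for relation 'before'; matching pairs in alphabetical order:
(D, B): D before B ✓
(E, B): E before B ✓
(L, B): L before B ✓
(L, C): L before C ✓
(L, D): L before D ✓
(L, E): L before E ✓
(L, J): L before J ✓
(L, N): L before N ✓
(L, Q): L before Q ✓
(P, B): P before B ✓
(P, C): P before C ✓
(P, D): P before D ✓
(P, J): P before J ✓
(Q, B): Q before B ✓
(Q, C): Q before C ✓
(Q, J): Q before J ✓
(U, B): U before B ✓
(U, C): U before C ✓
(U, D): U before D ✓
(U, E): U before E ✓
(U, J): U before J ✓
(U, N): U before N ✓
(U, Q): U before Q ✓
(W, B): W before B ✓
... plus 6 further pairs not listed.
Count: 30.

30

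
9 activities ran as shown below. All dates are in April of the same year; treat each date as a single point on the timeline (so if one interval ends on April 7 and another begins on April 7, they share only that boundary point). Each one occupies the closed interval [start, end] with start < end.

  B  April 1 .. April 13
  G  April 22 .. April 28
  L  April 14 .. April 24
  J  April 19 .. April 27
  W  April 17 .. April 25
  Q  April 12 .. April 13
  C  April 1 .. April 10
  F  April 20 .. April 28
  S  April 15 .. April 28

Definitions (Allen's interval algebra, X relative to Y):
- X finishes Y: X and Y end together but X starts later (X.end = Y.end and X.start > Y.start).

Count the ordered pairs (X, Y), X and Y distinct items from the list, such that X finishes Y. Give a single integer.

Checking all 72 ordered pairs for relation 'finishes'; matching pairs in alphabetical order:
(F, S): F finishes S ✓
(G, F): G finishes F ✓
(G, S): G finishes S ✓
(Q, B): Q finishes B ✓
Count: 4.

4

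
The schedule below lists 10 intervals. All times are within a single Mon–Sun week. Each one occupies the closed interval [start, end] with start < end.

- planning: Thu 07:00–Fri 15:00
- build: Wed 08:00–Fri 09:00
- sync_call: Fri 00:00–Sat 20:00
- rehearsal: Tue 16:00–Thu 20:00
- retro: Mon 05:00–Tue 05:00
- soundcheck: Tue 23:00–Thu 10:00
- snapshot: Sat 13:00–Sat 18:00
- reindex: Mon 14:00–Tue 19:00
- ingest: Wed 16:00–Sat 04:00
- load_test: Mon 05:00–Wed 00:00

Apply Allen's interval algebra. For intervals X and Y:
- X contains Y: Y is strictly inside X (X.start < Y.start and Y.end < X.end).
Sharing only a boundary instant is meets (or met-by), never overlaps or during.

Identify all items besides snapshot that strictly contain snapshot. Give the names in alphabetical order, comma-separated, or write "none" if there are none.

Target snapshot = [Sat 13:00, Sat 18:00].
build [Wed 08:00, Fri 09:00] → before → no.
ingest [Wed 16:00, Sat 04:00] → before → no.
load_test [Mon 05:00, Wed 00:00] → before → no.
planning [Thu 07:00, Fri 15:00] → before → no.
rehearsal [Tue 16:00, Thu 20:00] → before → no.
reindex [Mon 14:00, Tue 19:00] → before → no.
retro [Mon 05:00, Tue 05:00] → before → no.
soundcheck [Tue 23:00, Thu 10:00] → before → no.
sync_call [Fri 00:00, Sat 20:00] → contains → yes.
Result: sync_call.

sync_call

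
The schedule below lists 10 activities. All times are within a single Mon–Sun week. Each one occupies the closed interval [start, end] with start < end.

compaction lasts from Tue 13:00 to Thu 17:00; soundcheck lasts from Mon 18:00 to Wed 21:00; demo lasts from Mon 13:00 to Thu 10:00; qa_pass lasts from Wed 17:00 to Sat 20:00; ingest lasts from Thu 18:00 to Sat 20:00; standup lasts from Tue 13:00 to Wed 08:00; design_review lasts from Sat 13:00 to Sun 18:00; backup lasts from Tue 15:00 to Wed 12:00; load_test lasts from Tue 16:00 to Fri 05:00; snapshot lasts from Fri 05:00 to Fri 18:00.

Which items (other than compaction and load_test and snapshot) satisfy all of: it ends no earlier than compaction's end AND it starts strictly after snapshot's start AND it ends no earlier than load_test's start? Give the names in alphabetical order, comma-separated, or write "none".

Conditions: its end is no earlier than compaction's end (X.end >= Thu 17:00) AND its start is strictly after snapshot's start (X.start > Fri 05:00) AND its end is no earlier than load_test's start (X.end >= Tue 16:00).
backup: end Wed 12:00 >= Thu 17:00? ✗; start Tue 15:00 > Fri 05:00? ✗; end Wed 12:00 >= Tue 16:00? ✓ → no.
demo: end Thu 10:00 >= Thu 17:00? ✗; start Mon 13:00 > Fri 05:00? ✗; end Thu 10:00 >= Tue 16:00? ✓ → no.
design_review: end Sun 18:00 >= Thu 17:00? ✓; start Sat 13:00 > Fri 05:00? ✓; end Sun 18:00 >= Tue 16:00? ✓ → yes.
ingest: end Sat 20:00 >= Thu 17:00? ✓; start Thu 18:00 > Fri 05:00? ✗; end Sat 20:00 >= Tue 16:00? ✓ → no.
qa_pass: end Sat 20:00 >= Thu 17:00? ✓; start Wed 17:00 > Fri 05:00? ✗; end Sat 20:00 >= Tue 16:00? ✓ → no.
soundcheck: end Wed 21:00 >= Thu 17:00? ✗; start Mon 18:00 > Fri 05:00? ✗; end Wed 21:00 >= Tue 16:00? ✓ → no.
standup: end Wed 08:00 >= Thu 17:00? ✗; start Tue 13:00 > Fri 05:00? ✗; end Wed 08:00 >= Tue 16:00? ✓ → no.
Result: design_review.

design_review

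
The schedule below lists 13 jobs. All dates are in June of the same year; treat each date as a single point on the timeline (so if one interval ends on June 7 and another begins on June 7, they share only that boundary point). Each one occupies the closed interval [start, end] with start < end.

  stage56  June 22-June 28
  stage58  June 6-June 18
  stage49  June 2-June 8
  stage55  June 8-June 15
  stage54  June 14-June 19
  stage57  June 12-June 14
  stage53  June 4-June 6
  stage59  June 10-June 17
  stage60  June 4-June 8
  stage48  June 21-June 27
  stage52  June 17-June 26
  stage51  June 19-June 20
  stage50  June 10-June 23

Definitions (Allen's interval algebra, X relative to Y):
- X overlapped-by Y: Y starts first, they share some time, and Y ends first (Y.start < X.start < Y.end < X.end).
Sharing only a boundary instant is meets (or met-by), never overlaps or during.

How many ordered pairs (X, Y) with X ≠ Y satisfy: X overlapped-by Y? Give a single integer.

Checking all 156 ordered pairs for relation 'overlapped-by'; matching pairs in alphabetical order:
(stage48, stage50): stage48 overlapped-by stage50 ✓
(stage48, stage52): stage48 overlapped-by stage52 ✓
(stage50, stage55): stage50 overlapped-by stage55 ✓
(stage50, stage58): stage50 overlapped-by stage58 ✓
(stage52, stage50): stage52 overlapped-by stage50 ✓
(stage52, stage54): stage52 overlapped-by stage54 ✓
(stage52, stage58): stage52 overlapped-by stage58 ✓
(stage54, stage55): stage54 overlapped-by stage55 ✓
(stage54, stage58): stage54 overlapped-by stage58 ✓
(stage54, stage59): stage54 overlapped-by stage59 ✓
(stage56, stage48): stage56 overlapped-by stage48 ✓
(stage56, stage50): stage56 overlapped-by stage50 ✓
(stage56, stage52): stage56 overlapped-by stage52 ✓
(stage58, stage49): stage58 overlapped-by stage49 ✓
(stage58, stage60): stage58 overlapped-by stage60 ✓
(stage59, stage55): stage59 overlapped-by stage55 ✓
Count: 16.

16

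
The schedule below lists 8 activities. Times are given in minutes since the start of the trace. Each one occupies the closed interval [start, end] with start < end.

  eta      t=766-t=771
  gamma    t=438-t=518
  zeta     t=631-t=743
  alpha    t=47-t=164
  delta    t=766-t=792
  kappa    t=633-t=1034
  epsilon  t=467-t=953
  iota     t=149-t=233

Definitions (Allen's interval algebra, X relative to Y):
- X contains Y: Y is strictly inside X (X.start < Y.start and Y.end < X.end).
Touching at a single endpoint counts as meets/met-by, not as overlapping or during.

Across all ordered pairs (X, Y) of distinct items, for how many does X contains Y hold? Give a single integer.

Checking all 56 ordered pairs for relation 'contains'; matching pairs in alphabetical order:
(epsilon, delta): epsilon contains delta ✓
(epsilon, eta): epsilon contains eta ✓
(epsilon, zeta): epsilon contains zeta ✓
(kappa, delta): kappa contains delta ✓
(kappa, eta): kappa contains eta ✓
Count: 5.

5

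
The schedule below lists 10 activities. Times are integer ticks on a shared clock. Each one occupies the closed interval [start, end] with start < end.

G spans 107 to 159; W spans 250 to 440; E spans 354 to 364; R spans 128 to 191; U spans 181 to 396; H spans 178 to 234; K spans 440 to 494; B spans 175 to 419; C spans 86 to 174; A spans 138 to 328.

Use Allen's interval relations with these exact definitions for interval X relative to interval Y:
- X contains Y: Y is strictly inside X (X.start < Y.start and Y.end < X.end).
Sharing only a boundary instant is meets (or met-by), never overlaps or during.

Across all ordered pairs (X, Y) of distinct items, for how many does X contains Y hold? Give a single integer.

7

Checking all 90 ordered pairs for relation 'contains'; matching pairs in alphabetical order:
(A, H): A contains H ✓
(B, E): B contains E ✓
(B, H): B contains H ✓
(B, U): B contains U ✓
(C, G): C contains G ✓
(U, E): U contains E ✓
(W, E): W contains E ✓
Count: 7.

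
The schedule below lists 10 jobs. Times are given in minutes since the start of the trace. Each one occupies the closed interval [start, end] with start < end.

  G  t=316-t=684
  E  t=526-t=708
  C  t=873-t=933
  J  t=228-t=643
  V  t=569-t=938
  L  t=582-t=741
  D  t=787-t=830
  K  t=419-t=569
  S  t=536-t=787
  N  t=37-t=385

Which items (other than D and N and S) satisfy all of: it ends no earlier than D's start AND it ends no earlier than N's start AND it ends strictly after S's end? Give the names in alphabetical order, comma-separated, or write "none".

C, V

Conditions: its end is no earlier than D's start (X.end >= t=787) AND its end is no earlier than N's start (X.end >= t=37) AND its end is strictly after S's end (X.end > t=787).
C: end t=933 >= t=787? ✓; end t=933 >= t=37? ✓; end t=933 > t=787? ✓ → yes.
E: end t=708 >= t=787? ✗; end t=708 >= t=37? ✓; end t=708 > t=787? ✗ → no.
G: end t=684 >= t=787? ✗; end t=684 >= t=37? ✓; end t=684 > t=787? ✗ → no.
J: end t=643 >= t=787? ✗; end t=643 >= t=37? ✓; end t=643 > t=787? ✗ → no.
K: end t=569 >= t=787? ✗; end t=569 >= t=37? ✓; end t=569 > t=787? ✗ → no.
L: end t=741 >= t=787? ✗; end t=741 >= t=37? ✓; end t=741 > t=787? ✗ → no.
V: end t=938 >= t=787? ✓; end t=938 >= t=37? ✓; end t=938 > t=787? ✓ → yes.
Result: C, V.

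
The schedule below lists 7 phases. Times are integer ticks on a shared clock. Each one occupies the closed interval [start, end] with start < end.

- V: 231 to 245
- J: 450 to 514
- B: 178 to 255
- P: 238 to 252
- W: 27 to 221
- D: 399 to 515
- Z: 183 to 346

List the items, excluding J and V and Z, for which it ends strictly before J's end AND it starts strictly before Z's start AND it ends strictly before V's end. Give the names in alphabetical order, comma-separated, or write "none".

W

Conditions: its end is strictly before J's end (X.end < 514) AND its start is strictly before Z's start (X.start < 183) AND its end is strictly before V's end (X.end < 245).
B: end 255 < 514? ✓; start 178 < 183? ✓; end 255 < 245? ✗ → no.
D: end 515 < 514? ✗; start 399 < 183? ✗; end 515 < 245? ✗ → no.
P: end 252 < 514? ✓; start 238 < 183? ✗; end 252 < 245? ✗ → no.
W: end 221 < 514? ✓; start 27 < 183? ✓; end 221 < 245? ✓ → yes.
Result: W.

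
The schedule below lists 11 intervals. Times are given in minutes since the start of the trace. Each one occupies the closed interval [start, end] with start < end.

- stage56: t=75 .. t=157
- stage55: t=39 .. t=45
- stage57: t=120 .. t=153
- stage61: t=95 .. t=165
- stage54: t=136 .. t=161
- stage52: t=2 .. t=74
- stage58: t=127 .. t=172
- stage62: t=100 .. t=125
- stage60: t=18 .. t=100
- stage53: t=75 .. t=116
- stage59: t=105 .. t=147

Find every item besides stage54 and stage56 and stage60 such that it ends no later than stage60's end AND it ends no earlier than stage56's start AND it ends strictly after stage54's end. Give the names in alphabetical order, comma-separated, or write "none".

Conditions: its end is no later than stage60's end (X.end <= t=100) AND its end is no earlier than stage56's start (X.end >= t=75) AND its end is strictly after stage54's end (X.end > t=161).
stage52: end t=74 <= t=100? ✓; end t=74 >= t=75? ✗; end t=74 > t=161? ✗ → no.
stage53: end t=116 <= t=100? ✗; end t=116 >= t=75? ✓; end t=116 > t=161? ✗ → no.
stage55: end t=45 <= t=100? ✓; end t=45 >= t=75? ✗; end t=45 > t=161? ✗ → no.
stage57: end t=153 <= t=100? ✗; end t=153 >= t=75? ✓; end t=153 > t=161? ✗ → no.
stage58: end t=172 <= t=100? ✗; end t=172 >= t=75? ✓; end t=172 > t=161? ✓ → no.
stage59: end t=147 <= t=100? ✗; end t=147 >= t=75? ✓; end t=147 > t=161? ✗ → no.
stage61: end t=165 <= t=100? ✗; end t=165 >= t=75? ✓; end t=165 > t=161? ✓ → no.
stage62: end t=125 <= t=100? ✗; end t=125 >= t=75? ✓; end t=125 > t=161? ✗ → no.
Result: none.

none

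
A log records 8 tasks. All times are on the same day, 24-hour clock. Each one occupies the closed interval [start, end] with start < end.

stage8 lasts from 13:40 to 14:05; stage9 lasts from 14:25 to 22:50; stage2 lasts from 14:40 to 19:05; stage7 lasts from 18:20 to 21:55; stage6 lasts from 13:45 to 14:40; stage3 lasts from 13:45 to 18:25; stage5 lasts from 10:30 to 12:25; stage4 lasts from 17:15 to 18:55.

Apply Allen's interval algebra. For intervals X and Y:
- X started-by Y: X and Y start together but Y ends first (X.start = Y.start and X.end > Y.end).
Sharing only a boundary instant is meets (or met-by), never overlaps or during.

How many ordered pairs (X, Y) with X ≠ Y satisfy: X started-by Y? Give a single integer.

1

Checking all 56 ordered pairs for relation 'started-by'; matching pairs in alphabetical order:
(stage3, stage6): stage3 started-by stage6 ✓
Count: 1.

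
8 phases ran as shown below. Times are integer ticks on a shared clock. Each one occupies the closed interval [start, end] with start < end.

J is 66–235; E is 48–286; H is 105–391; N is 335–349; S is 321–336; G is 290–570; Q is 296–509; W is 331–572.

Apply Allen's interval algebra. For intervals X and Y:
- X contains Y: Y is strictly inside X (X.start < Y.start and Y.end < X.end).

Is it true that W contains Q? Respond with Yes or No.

W = [331, 572], Q = [296, 509].
Actual relation of W to Q: overlapped-by.
Asked whether 'contains' holds → No.

No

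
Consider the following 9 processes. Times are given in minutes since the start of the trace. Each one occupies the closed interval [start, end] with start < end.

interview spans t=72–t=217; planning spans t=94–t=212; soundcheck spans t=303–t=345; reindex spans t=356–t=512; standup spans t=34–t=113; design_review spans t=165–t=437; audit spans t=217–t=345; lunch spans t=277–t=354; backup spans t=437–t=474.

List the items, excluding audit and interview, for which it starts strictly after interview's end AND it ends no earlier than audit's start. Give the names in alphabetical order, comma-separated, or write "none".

Conditions: its start is strictly after interview's end (X.start > t=217) AND its end is no earlier than audit's start (X.end >= t=217).
backup: start t=437 > t=217? ✓; end t=474 >= t=217? ✓ → yes.
design_review: start t=165 > t=217? ✗; end t=437 >= t=217? ✓ → no.
lunch: start t=277 > t=217? ✓; end t=354 >= t=217? ✓ → yes.
planning: start t=94 > t=217? ✗; end t=212 >= t=217? ✗ → no.
reindex: start t=356 > t=217? ✓; end t=512 >= t=217? ✓ → yes.
soundcheck: start t=303 > t=217? ✓; end t=345 >= t=217? ✓ → yes.
standup: start t=34 > t=217? ✗; end t=113 >= t=217? ✗ → no.
Result: backup, lunch, reindex, soundcheck.

backup, lunch, reindex, soundcheck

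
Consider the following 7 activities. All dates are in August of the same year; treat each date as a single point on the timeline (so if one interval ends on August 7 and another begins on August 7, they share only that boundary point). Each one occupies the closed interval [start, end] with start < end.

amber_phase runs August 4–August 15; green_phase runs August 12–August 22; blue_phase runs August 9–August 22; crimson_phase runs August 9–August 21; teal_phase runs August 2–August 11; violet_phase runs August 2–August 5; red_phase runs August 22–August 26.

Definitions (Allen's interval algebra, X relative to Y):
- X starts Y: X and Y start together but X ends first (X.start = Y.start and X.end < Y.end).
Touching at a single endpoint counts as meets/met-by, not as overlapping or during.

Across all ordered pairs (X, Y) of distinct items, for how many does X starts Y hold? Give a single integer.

Checking all 42 ordered pairs for relation 'starts'; matching pairs in alphabetical order:
(crimson_phase, blue_phase): crimson_phase starts blue_phase ✓
(violet_phase, teal_phase): violet_phase starts teal_phase ✓
Count: 2.

2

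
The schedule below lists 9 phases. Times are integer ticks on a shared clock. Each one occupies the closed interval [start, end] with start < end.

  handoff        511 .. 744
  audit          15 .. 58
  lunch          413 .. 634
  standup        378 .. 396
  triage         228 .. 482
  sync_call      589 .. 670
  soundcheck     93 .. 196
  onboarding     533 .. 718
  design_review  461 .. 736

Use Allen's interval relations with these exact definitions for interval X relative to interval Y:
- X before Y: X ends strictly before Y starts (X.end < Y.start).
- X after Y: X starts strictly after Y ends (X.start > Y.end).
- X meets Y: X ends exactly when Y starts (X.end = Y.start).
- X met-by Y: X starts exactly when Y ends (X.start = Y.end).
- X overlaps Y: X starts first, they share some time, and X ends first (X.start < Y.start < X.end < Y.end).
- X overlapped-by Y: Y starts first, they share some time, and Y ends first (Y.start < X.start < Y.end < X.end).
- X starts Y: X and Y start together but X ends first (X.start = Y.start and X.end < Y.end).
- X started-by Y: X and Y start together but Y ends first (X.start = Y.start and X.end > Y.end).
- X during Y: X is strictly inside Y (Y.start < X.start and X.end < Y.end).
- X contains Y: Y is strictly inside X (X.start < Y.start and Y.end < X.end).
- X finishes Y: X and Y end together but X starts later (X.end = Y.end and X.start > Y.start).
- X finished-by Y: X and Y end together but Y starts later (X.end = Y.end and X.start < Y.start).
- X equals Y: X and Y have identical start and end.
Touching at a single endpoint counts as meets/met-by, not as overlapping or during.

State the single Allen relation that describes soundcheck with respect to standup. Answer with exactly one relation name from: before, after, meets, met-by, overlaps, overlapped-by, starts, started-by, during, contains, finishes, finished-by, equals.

soundcheck = [93, 196]; standup = [378, 396].
Compare endpoints: soundcheck.start < standup.start, soundcheck.start < standup.end, soundcheck.end < standup.start, soundcheck.end < standup.end.
That pattern is 'before'.

before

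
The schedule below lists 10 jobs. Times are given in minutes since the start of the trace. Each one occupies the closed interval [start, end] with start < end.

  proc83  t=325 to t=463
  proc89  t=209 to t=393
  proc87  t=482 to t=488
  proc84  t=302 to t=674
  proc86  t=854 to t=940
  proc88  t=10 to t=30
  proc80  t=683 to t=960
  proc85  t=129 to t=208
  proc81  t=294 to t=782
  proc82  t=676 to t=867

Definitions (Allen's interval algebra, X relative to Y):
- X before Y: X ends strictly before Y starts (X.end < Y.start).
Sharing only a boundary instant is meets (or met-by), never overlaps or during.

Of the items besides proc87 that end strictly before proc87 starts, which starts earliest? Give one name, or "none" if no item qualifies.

Target proc87 = [t=482, t=488].
proc80 [t=683, t=960] → after → excluded.
proc81 [t=294, t=782] → contains → excluded.
proc82 [t=676, t=867] → after → excluded.
proc83 [t=325, t=463] → before → candidate.
proc84 [t=302, t=674] → contains → excluded.
proc85 [t=129, t=208] → before → candidate.
proc86 [t=854, t=940] → after → excluded.
proc88 [t=10, t=30] → before → candidate.
proc89 [t=209, t=393] → before → candidate.
Among candidates, earliest start is t=10 → proc88.

proc88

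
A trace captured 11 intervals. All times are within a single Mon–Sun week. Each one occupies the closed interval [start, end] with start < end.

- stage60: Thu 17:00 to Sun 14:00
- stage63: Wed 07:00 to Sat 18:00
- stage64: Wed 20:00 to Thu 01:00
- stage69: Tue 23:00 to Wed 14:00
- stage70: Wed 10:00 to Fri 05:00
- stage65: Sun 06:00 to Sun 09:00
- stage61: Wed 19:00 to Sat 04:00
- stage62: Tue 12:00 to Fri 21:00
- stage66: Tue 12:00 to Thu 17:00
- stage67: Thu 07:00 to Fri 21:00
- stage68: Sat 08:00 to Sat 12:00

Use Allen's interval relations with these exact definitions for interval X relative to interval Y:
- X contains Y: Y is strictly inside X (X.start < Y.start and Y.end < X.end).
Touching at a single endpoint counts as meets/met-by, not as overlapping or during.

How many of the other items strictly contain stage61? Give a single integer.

Target stage61 = [Wed 19:00, Sat 04:00].
stage60 [Thu 17:00, Sun 14:00] → overlapped-by → no.
stage62 [Tue 12:00, Fri 21:00] → overlaps → no.
stage63 [Wed 07:00, Sat 18:00] → contains → counts.
stage64 [Wed 20:00, Thu 01:00] → during → no.
stage65 [Sun 06:00, Sun 09:00] → after → no.
stage66 [Tue 12:00, Thu 17:00] → overlaps → no.
stage67 [Thu 07:00, Fri 21:00] → during → no.
stage68 [Sat 08:00, Sat 12:00] → after → no.
stage69 [Tue 23:00, Wed 14:00] → before → no.
stage70 [Wed 10:00, Fri 05:00] → overlaps → no.
Total: 1.

1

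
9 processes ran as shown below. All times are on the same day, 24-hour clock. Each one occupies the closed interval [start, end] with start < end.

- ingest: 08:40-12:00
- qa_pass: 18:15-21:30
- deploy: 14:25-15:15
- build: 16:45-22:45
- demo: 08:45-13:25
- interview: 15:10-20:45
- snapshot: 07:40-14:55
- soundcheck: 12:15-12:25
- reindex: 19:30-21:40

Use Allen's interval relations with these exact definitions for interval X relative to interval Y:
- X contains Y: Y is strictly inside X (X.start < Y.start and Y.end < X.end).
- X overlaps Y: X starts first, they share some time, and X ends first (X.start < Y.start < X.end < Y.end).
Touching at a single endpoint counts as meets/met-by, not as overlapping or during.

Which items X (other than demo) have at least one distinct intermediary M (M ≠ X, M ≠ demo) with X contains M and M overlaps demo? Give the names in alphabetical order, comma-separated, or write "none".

Target demo = [08:45, 13:25].
Intermediaries M with M overlaps demo: ingest.
Via ingest — items with X contains ingest: snapshot.
Union: snapshot.

snapshot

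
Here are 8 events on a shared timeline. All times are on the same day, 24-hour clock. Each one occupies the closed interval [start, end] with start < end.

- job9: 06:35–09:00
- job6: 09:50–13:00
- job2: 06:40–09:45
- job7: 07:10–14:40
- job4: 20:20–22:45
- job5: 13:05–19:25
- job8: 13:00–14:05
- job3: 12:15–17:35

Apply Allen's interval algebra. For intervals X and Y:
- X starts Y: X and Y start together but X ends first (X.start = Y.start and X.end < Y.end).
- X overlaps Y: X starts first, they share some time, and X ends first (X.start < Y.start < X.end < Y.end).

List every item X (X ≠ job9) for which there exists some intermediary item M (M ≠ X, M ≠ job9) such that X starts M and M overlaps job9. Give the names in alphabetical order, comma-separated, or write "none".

Target job9 = [06:35, 09:00].
Intermediaries M with M overlaps job9: none.
Union: none.

none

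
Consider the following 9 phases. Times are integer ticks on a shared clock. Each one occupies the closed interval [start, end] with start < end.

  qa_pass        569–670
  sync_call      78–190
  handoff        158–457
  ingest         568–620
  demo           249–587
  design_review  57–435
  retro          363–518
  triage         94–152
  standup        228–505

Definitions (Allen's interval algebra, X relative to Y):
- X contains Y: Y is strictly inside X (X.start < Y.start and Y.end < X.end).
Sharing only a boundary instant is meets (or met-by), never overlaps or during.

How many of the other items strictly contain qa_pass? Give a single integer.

0

Target qa_pass = [569, 670].
demo [249, 587] → overlaps → no.
design_review [57, 435] → before → no.
handoff [158, 457] → before → no.
ingest [568, 620] → overlaps → no.
retro [363, 518] → before → no.
standup [228, 505] → before → no.
sync_call [78, 190] → before → no.
triage [94, 152] → before → no.
Total: 0.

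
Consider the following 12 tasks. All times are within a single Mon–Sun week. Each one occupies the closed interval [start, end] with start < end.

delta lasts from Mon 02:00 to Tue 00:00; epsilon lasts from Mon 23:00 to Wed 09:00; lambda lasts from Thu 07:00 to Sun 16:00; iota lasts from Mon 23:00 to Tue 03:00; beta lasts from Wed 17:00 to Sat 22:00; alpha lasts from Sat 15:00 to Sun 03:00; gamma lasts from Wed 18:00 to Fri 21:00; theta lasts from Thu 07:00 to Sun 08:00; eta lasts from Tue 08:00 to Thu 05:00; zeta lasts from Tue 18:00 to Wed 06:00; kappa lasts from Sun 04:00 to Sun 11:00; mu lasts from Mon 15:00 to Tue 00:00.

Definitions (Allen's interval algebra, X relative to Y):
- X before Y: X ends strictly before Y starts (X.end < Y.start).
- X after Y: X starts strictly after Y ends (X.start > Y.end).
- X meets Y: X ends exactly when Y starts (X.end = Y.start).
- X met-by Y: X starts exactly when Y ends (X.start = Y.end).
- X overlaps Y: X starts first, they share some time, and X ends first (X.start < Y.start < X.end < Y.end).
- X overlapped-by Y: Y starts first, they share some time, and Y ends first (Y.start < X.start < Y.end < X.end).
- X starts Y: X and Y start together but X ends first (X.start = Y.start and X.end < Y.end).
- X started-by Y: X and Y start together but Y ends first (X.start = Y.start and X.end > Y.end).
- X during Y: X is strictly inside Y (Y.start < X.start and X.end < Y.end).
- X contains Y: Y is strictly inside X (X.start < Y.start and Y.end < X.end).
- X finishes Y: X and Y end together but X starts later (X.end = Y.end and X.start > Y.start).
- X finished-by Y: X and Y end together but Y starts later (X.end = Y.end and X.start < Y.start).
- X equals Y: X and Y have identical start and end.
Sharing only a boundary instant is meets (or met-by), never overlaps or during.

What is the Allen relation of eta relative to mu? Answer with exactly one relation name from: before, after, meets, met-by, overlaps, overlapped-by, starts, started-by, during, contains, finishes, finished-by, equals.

eta = [Tue 08:00, Thu 05:00]; mu = [Mon 15:00, Tue 00:00].
Compare endpoints: eta.start > mu.start, eta.start > mu.end, eta.end > mu.start, eta.end > mu.end.
That pattern is 'after'.

after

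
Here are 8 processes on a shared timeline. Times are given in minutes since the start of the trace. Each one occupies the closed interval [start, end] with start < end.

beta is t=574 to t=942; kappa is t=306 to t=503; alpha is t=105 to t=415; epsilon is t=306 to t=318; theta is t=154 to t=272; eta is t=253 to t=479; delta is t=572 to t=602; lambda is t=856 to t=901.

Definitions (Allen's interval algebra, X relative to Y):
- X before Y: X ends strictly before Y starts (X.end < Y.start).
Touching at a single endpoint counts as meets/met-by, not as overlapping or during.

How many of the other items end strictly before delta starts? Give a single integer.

5

Target delta = [t=572, t=602].
alpha [t=105, t=415] → before → counts.
beta [t=574, t=942] → overlapped-by → no.
epsilon [t=306, t=318] → before → counts.
eta [t=253, t=479] → before → counts.
kappa [t=306, t=503] → before → counts.
lambda [t=856, t=901] → after → no.
theta [t=154, t=272] → before → counts.
Total: 5.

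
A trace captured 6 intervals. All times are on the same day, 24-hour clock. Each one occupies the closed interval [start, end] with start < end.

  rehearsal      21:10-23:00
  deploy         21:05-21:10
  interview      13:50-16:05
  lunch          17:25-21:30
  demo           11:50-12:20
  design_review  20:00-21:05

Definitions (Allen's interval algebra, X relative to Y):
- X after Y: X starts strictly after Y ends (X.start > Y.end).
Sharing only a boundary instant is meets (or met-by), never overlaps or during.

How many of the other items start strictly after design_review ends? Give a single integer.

1

Target design_review = [20:00, 21:05].
demo [11:50, 12:20] → before → no.
deploy [21:05, 21:10] → met-by → no.
interview [13:50, 16:05] → before → no.
lunch [17:25, 21:30] → contains → no.
rehearsal [21:10, 23:00] → after → counts.
Total: 1.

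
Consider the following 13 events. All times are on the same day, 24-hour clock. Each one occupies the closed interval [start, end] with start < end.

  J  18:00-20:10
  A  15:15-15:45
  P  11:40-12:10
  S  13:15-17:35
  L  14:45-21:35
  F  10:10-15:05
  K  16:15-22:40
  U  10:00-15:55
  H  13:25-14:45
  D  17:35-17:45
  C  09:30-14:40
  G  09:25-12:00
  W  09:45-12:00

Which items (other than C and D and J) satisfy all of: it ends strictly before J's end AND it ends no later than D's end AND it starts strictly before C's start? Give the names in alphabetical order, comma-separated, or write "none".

Conditions: its end is strictly before J's end (X.end < 20:10) AND its end is no later than D's end (X.end <= 17:45) AND its start is strictly before C's start (X.start < 09:30).
A: end 15:45 < 20:10? ✓; end 15:45 <= 17:45? ✓; start 15:15 < 09:30? ✗ → no.
F: end 15:05 < 20:10? ✓; end 15:05 <= 17:45? ✓; start 10:10 < 09:30? ✗ → no.
G: end 12:00 < 20:10? ✓; end 12:00 <= 17:45? ✓; start 09:25 < 09:30? ✓ → yes.
H: end 14:45 < 20:10? ✓; end 14:45 <= 17:45? ✓; start 13:25 < 09:30? ✗ → no.
K: end 22:40 < 20:10? ✗; end 22:40 <= 17:45? ✗; start 16:15 < 09:30? ✗ → no.
L: end 21:35 < 20:10? ✗; end 21:35 <= 17:45? ✗; start 14:45 < 09:30? ✗ → no.
P: end 12:10 < 20:10? ✓; end 12:10 <= 17:45? ✓; start 11:40 < 09:30? ✗ → no.
S: end 17:35 < 20:10? ✓; end 17:35 <= 17:45? ✓; start 13:15 < 09:30? ✗ → no.
U: end 15:55 < 20:10? ✓; end 15:55 <= 17:45? ✓; start 10:00 < 09:30? ✗ → no.
W: end 12:00 < 20:10? ✓; end 12:00 <= 17:45? ✓; start 09:45 < 09:30? ✗ → no.
Result: G.

G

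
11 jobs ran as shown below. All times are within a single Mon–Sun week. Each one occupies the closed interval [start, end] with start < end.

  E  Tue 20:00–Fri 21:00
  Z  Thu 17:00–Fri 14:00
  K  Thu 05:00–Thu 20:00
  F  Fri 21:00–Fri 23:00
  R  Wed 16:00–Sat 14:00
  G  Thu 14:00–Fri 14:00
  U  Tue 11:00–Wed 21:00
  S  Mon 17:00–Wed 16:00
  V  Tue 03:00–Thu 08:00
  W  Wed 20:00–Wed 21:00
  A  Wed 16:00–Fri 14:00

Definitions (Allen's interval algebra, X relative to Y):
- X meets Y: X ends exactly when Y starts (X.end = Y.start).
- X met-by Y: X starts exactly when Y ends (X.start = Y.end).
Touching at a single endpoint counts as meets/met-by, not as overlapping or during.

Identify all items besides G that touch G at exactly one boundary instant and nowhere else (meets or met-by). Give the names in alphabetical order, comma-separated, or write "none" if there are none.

Target G = [Thu 14:00, Fri 14:00].
A [Wed 16:00, Fri 14:00] → finished-by → no.
E [Tue 20:00, Fri 21:00] → contains → no.
F [Fri 21:00, Fri 23:00] → after → no.
K [Thu 05:00, Thu 20:00] → overlaps → no.
R [Wed 16:00, Sat 14:00] → contains → no.
S [Mon 17:00, Wed 16:00] → before → no.
U [Tue 11:00, Wed 21:00] → before → no.
V [Tue 03:00, Thu 08:00] → before → no.
W [Wed 20:00, Wed 21:00] → before → no.
Z [Thu 17:00, Fri 14:00] → finishes → no.
Result: none.

none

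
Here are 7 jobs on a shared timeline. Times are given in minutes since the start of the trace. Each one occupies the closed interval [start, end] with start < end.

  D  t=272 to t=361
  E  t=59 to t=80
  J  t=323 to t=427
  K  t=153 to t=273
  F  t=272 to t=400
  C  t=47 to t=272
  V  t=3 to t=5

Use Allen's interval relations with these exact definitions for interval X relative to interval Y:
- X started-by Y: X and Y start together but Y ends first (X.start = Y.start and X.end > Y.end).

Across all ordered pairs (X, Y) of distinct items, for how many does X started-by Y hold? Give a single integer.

Checking all 42 ordered pairs for relation 'started-by'; matching pairs in alphabetical order:
(F, D): F started-by D ✓
Count: 1.

1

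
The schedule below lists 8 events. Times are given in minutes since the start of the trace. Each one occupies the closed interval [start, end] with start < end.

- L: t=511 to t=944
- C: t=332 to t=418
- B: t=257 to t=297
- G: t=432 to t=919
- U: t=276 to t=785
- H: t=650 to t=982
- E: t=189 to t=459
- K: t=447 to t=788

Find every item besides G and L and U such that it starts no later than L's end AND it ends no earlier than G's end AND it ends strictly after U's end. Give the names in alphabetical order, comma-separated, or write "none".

Conditions: its start is no later than L's end (X.start <= t=944) AND its end is no earlier than G's end (X.end >= t=919) AND its end is strictly after U's end (X.end > t=785).
B: start t=257 <= t=944? ✓; end t=297 >= t=919? ✗; end t=297 > t=785? ✗ → no.
C: start t=332 <= t=944? ✓; end t=418 >= t=919? ✗; end t=418 > t=785? ✗ → no.
E: start t=189 <= t=944? ✓; end t=459 >= t=919? ✗; end t=459 > t=785? ✗ → no.
H: start t=650 <= t=944? ✓; end t=982 >= t=919? ✓; end t=982 > t=785? ✓ → yes.
K: start t=447 <= t=944? ✓; end t=788 >= t=919? ✗; end t=788 > t=785? ✓ → no.
Result: H.

H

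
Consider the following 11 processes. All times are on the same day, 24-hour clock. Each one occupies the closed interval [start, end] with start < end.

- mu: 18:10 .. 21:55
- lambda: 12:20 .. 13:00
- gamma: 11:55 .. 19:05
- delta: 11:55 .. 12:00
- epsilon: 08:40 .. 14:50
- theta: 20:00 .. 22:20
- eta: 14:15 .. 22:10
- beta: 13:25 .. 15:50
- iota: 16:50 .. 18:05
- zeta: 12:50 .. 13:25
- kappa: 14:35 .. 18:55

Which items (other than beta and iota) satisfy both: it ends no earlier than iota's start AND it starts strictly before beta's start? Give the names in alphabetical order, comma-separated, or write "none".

gamma

Conditions: its end is no earlier than iota's start (X.end >= 16:50) AND its start is strictly before beta's start (X.start < 13:25).
delta: end 12:00 >= 16:50? ✗; start 11:55 < 13:25? ✓ → no.
epsilon: end 14:50 >= 16:50? ✗; start 08:40 < 13:25? ✓ → no.
eta: end 22:10 >= 16:50? ✓; start 14:15 < 13:25? ✗ → no.
gamma: end 19:05 >= 16:50? ✓; start 11:55 < 13:25? ✓ → yes.
kappa: end 18:55 >= 16:50? ✓; start 14:35 < 13:25? ✗ → no.
lambda: end 13:00 >= 16:50? ✗; start 12:20 < 13:25? ✓ → no.
mu: end 21:55 >= 16:50? ✓; start 18:10 < 13:25? ✗ → no.
theta: end 22:20 >= 16:50? ✓; start 20:00 < 13:25? ✗ → no.
zeta: end 13:25 >= 16:50? ✗; start 12:50 < 13:25? ✓ → no.
Result: gamma.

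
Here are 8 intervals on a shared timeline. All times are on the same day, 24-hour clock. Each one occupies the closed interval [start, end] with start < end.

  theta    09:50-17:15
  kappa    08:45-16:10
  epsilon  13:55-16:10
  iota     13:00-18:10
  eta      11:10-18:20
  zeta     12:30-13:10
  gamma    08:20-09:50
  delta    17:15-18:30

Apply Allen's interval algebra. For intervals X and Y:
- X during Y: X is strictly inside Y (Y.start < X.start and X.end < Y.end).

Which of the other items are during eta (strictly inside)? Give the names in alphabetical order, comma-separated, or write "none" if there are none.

epsilon, iota, zeta

Target eta = [11:10, 18:20].
delta [17:15, 18:30] → overlapped-by → no.
epsilon [13:55, 16:10] → during → yes.
gamma [08:20, 09:50] → before → no.
iota [13:00, 18:10] → during → yes.
kappa [08:45, 16:10] → overlaps → no.
theta [09:50, 17:15] → overlaps → no.
zeta [12:30, 13:10] → during → yes.
Result: epsilon, iota, zeta.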